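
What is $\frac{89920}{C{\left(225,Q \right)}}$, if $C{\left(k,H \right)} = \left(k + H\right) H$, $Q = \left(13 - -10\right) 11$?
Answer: $\frac{44960}{60467} \approx 0.74355$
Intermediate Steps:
$Q = 253$ ($Q = \left(13 + 10\right) 11 = 23 \cdot 11 = 253$)
$C{\left(k,H \right)} = H \left(H + k\right)$ ($C{\left(k,H \right)} = \left(H + k\right) H = H \left(H + k\right)$)
$\frac{89920}{C{\left(225,Q \right)}} = \frac{89920}{253 \left(253 + 225\right)} = \frac{89920}{253 \cdot 478} = \frac{89920}{120934} = 89920 \cdot \frac{1}{120934} = \frac{44960}{60467}$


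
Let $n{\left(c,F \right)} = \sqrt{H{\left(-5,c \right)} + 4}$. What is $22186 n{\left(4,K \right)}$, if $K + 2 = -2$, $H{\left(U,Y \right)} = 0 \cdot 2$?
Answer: $44372$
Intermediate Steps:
$H{\left(U,Y \right)} = 0$
$K = -4$ ($K = -2 - 2 = -4$)
$n{\left(c,F \right)} = 2$ ($n{\left(c,F \right)} = \sqrt{0 + 4} = \sqrt{4} = 2$)
$22186 n{\left(4,K \right)} = 22186 \cdot 2 = 44372$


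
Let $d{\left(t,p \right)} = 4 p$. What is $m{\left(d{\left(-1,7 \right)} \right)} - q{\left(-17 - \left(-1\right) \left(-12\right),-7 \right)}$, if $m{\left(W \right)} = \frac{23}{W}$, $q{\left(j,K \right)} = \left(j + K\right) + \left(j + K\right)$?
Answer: $\frac{2039}{28} \approx 72.821$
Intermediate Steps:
$q{\left(j,K \right)} = 2 K + 2 j$ ($q{\left(j,K \right)} = \left(K + j\right) + \left(K + j\right) = 2 K + 2 j$)
$m{\left(d{\left(-1,7 \right)} \right)} - q{\left(-17 - \left(-1\right) \left(-12\right),-7 \right)} = \frac{23}{4 \cdot 7} - \left(2 \left(-7\right) + 2 \left(-17 - \left(-1\right) \left(-12\right)\right)\right) = \frac{23}{28} - \left(-14 + 2 \left(-17 - 12\right)\right) = 23 \cdot \frac{1}{28} - \left(-14 + 2 \left(-17 - 12\right)\right) = \frac{23}{28} - \left(-14 + 2 \left(-29\right)\right) = \frac{23}{28} - \left(-14 - 58\right) = \frac{23}{28} - -72 = \frac{23}{28} + 72 = \frac{2039}{28}$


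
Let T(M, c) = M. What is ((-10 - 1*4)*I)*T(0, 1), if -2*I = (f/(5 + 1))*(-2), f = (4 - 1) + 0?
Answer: 0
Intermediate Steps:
f = 3 (f = 3 + 0 = 3)
I = ½ (I = -3/(5 + 1)*(-2)/2 = -3/6*(-2)/2 = -(⅙)*3*(-2)/2 = -(-2)/4 = -½*(-1) = ½ ≈ 0.50000)
((-10 - 1*4)*I)*T(0, 1) = ((-10 - 1*4)*(½))*0 = ((-10 - 4)*(½))*0 = -14*½*0 = -7*0 = 0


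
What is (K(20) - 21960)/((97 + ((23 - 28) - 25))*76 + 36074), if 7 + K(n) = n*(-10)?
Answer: -2463/4574 ≈ -0.53848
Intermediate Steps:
K(n) = -7 - 10*n (K(n) = -7 + n*(-10) = -7 - 10*n)
(K(20) - 21960)/((97 + ((23 - 28) - 25))*76 + 36074) = ((-7 - 10*20) - 21960)/((97 + ((23 - 28) - 25))*76 + 36074) = ((-7 - 200) - 21960)/((97 + (-5 - 25))*76 + 36074) = (-207 - 21960)/((97 - 30)*76 + 36074) = -22167/(67*76 + 36074) = -22167/(5092 + 36074) = -22167/41166 = -22167*1/41166 = -2463/4574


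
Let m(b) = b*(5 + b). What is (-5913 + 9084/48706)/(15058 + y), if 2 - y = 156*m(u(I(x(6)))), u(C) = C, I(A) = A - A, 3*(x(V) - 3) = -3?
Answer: -47998249/122252060 ≈ -0.39262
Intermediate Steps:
x(V) = 2 (x(V) = 3 + (1/3)*(-3) = 3 - 1 = 2)
I(A) = 0
y = 2 (y = 2 - 156*0*(5 + 0) = 2 - 156*0*5 = 2 - 156*0 = 2 - 1*0 = 2 + 0 = 2)
(-5913 + 9084/48706)/(15058 + y) = (-5913 + 9084/48706)/(15058 + 2) = (-5913 + 9084*(1/48706))/15060 = (-5913 + 4542/24353)*(1/15060) = -143994747/24353*1/15060 = -47998249/122252060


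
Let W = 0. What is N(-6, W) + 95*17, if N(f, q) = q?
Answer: 1615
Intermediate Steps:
N(-6, W) + 95*17 = 0 + 95*17 = 0 + 1615 = 1615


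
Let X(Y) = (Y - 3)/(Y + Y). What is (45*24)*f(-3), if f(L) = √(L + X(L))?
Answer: 1080*I*√2 ≈ 1527.4*I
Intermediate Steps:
X(Y) = (-3 + Y)/(2*Y) (X(Y) = (-3 + Y)/((2*Y)) = (-3 + Y)*(1/(2*Y)) = (-3 + Y)/(2*Y))
f(L) = √(L + (-3 + L)/(2*L))
(45*24)*f(-3) = (45*24)*(√(2 - 6/(-3) + 4*(-3))/2) = 1080*(√(2 - 6*(-⅓) - 12)/2) = 1080*(√(2 + 2 - 12)/2) = 1080*(√(-8)/2) = 1080*((2*I*√2)/2) = 1080*(I*√2) = 1080*I*√2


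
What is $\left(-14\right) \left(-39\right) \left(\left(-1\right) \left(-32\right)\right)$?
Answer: $17472$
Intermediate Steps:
$\left(-14\right) \left(-39\right) \left(\left(-1\right) \left(-32\right)\right) = 546 \cdot 32 = 17472$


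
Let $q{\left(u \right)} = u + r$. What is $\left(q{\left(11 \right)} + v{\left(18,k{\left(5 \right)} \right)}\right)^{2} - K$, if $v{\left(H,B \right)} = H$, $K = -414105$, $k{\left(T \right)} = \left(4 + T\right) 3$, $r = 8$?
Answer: $415474$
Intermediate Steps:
$k{\left(T \right)} = 12 + 3 T$
$q{\left(u \right)} = 8 + u$ ($q{\left(u \right)} = u + 8 = 8 + u$)
$\left(q{\left(11 \right)} + v{\left(18,k{\left(5 \right)} \right)}\right)^{2} - K = \left(\left(8 + 11\right) + 18\right)^{2} - -414105 = \left(19 + 18\right)^{2} + 414105 = 37^{2} + 414105 = 1369 + 414105 = 415474$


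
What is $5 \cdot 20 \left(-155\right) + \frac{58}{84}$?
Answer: $- \frac{650971}{42} \approx -15499.0$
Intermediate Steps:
$5 \cdot 20 \left(-155\right) + \frac{58}{84} = 100 \left(-155\right) + 58 \cdot \frac{1}{84} = -15500 + \frac{29}{42} = - \frac{650971}{42}$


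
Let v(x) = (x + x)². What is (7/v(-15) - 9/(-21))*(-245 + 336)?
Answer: 35737/900 ≈ 39.708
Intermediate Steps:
v(x) = 4*x² (v(x) = (2*x)² = 4*x²)
(7/v(-15) - 9/(-21))*(-245 + 336) = (7/((4*(-15)²)) - 9/(-21))*(-245 + 336) = (7/((4*225)) - 9*(-1/21))*91 = (7/900 + 3/7)*91 = (2749/6300)*91 = 35737/900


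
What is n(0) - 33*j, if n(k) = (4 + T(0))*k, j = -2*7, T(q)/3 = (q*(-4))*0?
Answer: 462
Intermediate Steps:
T(q) = 0 (T(q) = 3*((q*(-4))*0) = 3*(-4*q*0) = 3*0 = 0)
j = -14
n(k) = 4*k (n(k) = (4 + 0)*k = 4*k)
n(0) - 33*j = 4*0 - 33*(-14) = 0 + 462 = 462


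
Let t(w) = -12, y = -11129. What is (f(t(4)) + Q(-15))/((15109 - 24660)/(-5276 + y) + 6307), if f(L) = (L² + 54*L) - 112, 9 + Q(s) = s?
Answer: -5249600/51737943 ≈ -0.10147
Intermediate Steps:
Q(s) = -9 + s
f(L) = -112 + L² + 54*L
(f(t(4)) + Q(-15))/((15109 - 24660)/(-5276 + y) + 6307) = ((-112 + (-12)² + 54*(-12)) + (-9 - 15))/((15109 - 24660)/(-5276 - 11129) + 6307) = ((-112 + 144 - 648) - 24)/(-9551/(-16405) + 6307) = (-616 - 24)/(-9551*(-1/16405) + 6307) = -640/(9551/16405 + 6307) = -640/103475886/16405 = -640*16405/103475886 = -5249600/51737943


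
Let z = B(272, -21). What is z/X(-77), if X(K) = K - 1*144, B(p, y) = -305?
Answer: 305/221 ≈ 1.3801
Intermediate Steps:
X(K) = -144 + K (X(K) = K - 144 = -144 + K)
z = -305
z/X(-77) = -305/(-144 - 77) = -305/(-221) = -305*(-1/221) = 305/221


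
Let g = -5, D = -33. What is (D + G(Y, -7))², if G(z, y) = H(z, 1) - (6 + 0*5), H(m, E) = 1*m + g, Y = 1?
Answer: 1849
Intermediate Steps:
H(m, E) = -5 + m (H(m, E) = 1*m - 5 = m - 5 = -5 + m)
G(z, y) = -11 + z (G(z, y) = (-5 + z) - (6 + 0*5) = (-5 + z) - (6 + 0) = (-5 + z) - 1*6 = (-5 + z) - 6 = -11 + z)
(D + G(Y, -7))² = (-33 + (-11 + 1))² = (-33 - 10)² = (-43)² = 1849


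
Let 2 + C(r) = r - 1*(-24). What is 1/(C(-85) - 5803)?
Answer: -1/5866 ≈ -0.00017047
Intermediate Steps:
C(r) = 22 + r (C(r) = -2 + (r - 1*(-24)) = -2 + (r + 24) = -2 + (24 + r) = 22 + r)
1/(C(-85) - 5803) = 1/((22 - 85) - 5803) = 1/(-63 - 5803) = 1/(-5866) = -1/5866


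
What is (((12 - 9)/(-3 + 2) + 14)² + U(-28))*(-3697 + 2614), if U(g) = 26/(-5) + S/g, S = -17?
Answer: -17649651/140 ≈ -1.2607e+5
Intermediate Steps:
U(g) = -26/5 - 17/g (U(g) = 26/(-5) - 17/g = 26*(-⅕) - 17/g = -26/5 - 17/g)
(((12 - 9)/(-3 + 2) + 14)² + U(-28))*(-3697 + 2614) = (((12 - 9)/(-3 + 2) + 14)² + (-26/5 - 17/(-28)))*(-3697 + 2614) = ((3/(-1) + 14)² + (-26/5 - 17*(-1/28)))*(-1083) = ((3*(-1) + 14)² + (-26/5 + 17/28))*(-1083) = ((-3 + 14)² - 643/140)*(-1083) = (11² - 643/140)*(-1083) = (121 - 643/140)*(-1083) = (16297/140)*(-1083) = -17649651/140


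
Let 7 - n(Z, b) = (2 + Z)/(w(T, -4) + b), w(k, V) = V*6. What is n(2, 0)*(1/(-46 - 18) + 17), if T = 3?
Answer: 46741/384 ≈ 121.72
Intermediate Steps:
w(k, V) = 6*V
n(Z, b) = 7 - (2 + Z)/(-24 + b) (n(Z, b) = 7 - (2 + Z)/(6*(-4) + b) = 7 - (2 + Z)/(-24 + b))
n(2, 0)*(1/(-46 - 18) + 17) = ((-170 - 1*2 + 7*0)/(-24 + 0))*(1/(-46 - 18) + 17) = ((-170 - 2 + 0)/(-24))*(1/(-64) + 17) = (-1/24*(-172))*(-1/64 + 17) = (43/6)*(1087/64) = 46741/384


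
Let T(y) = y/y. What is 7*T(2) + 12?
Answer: 19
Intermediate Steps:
T(y) = 1
7*T(2) + 12 = 7*1 + 12 = 7 + 12 = 19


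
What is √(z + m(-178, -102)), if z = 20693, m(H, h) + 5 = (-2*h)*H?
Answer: 6*I*√434 ≈ 125.0*I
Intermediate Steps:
m(H, h) = -5 - 2*H*h (m(H, h) = -5 + (-2*h)*H = -5 - 2*H*h)
√(z + m(-178, -102)) = √(20693 + (-5 - 2*(-178)*(-102))) = √(20693 + (-5 - 36312)) = √(20693 - 36317) = √(-15624) = 6*I*√434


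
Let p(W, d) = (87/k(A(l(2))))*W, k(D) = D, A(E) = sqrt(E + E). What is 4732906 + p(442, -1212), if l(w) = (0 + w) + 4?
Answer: 4732906 + 6409*sqrt(3) ≈ 4.7440e+6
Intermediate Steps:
l(w) = 4 + w (l(w) = w + 4 = 4 + w)
A(E) = sqrt(2)*sqrt(E) (A(E) = sqrt(2*E) = sqrt(2)*sqrt(E))
p(W, d) = 29*W*sqrt(3)/2 (p(W, d) = (87/((sqrt(2)*sqrt(4 + 2))))*W = (87/((sqrt(2)*sqrt(6))))*W = (87/((2*sqrt(3))))*W = (87*(sqrt(3)/6))*W = (29*sqrt(3)/2)*W = 29*W*sqrt(3)/2)
4732906 + p(442, -1212) = 4732906 + (29/2)*442*sqrt(3) = 4732906 + 6409*sqrt(3)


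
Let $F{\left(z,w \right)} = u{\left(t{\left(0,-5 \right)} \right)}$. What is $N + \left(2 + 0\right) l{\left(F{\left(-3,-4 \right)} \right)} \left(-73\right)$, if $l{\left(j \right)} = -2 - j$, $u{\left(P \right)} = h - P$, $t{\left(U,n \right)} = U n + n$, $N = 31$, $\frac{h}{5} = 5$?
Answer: $4703$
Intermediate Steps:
$h = 25$ ($h = 5 \cdot 5 = 25$)
$t{\left(U,n \right)} = n + U n$
$u{\left(P \right)} = 25 - P$
$F{\left(z,w \right)} = 30$ ($F{\left(z,w \right)} = 25 - - 5 \left(1 + 0\right) = 25 - \left(-5\right) 1 = 25 - -5 = 25 + 5 = 30$)
$N + \left(2 + 0\right) l{\left(F{\left(-3,-4 \right)} \right)} \left(-73\right) = 31 + \left(2 + 0\right) \left(-2 - 30\right) \left(-73\right) = 31 + 2 \left(-2 - 30\right) \left(-73\right) = 31 + 2 \left(-32\right) \left(-73\right) = 31 - -4672 = 31 + 4672 = 4703$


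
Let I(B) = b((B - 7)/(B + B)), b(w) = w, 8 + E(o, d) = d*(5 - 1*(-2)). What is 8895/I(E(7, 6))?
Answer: 201620/9 ≈ 22402.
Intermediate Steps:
E(o, d) = -8 + 7*d (E(o, d) = -8 + d*(5 - 1*(-2)) = -8 + d*(5 + 2) = -8 + d*7 = -8 + 7*d)
I(B) = (-7 + B)/(2*B) (I(B) = (B - 7)/(B + B) = (-7 + B)/((2*B)) = (-7 + B)*(1/(2*B)) = (-7 + B)/(2*B))
8895/I(E(7, 6)) = 8895/(((-7 + (-8 + 7*6))/(2*(-8 + 7*6)))) = 8895/(((-7 + (-8 + 42))/(2*(-8 + 42)))) = 8895/(((1/2)*(-7 + 34)/34)) = 8895/(((1/2)*(1/34)*27)) = 8895/(27/68) = 8895*(68/27) = 201620/9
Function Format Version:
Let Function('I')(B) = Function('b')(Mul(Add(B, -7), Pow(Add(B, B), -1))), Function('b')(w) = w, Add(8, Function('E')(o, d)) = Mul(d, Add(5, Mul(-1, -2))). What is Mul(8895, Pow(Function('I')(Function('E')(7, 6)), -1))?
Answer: Rational(201620, 9) ≈ 22402.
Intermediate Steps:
Function('E')(o, d) = Add(-8, Mul(7, d)) (Function('E')(o, d) = Add(-8, Mul(d, Add(5, Mul(-1, -2)))) = Add(-8, Mul(d, Add(5, 2))) = Add(-8, Mul(d, 7)) = Add(-8, Mul(7, d)))
Function('I')(B) = Mul(Rational(1, 2), Pow(B, -1), Add(-7, B)) (Function('I')(B) = Mul(Add(B, -7), Pow(Add(B, B), -1)) = Mul(Add(-7, B), Pow(Mul(2, B), -1)) = Mul(Add(-7, B), Mul(Rational(1, 2), Pow(B, -1))) = Mul(Rational(1, 2), Pow(B, -1), Add(-7, B)))
Mul(8895, Pow(Function('I')(Function('E')(7, 6)), -1)) = Mul(8895, Pow(Mul(Rational(1, 2), Pow(Add(-8, Mul(7, 6)), -1), Add(-7, Add(-8, Mul(7, 6)))), -1)) = Mul(8895, Pow(Mul(Rational(1, 2), Pow(Add(-8, 42), -1), Add(-7, Add(-8, 42))), -1)) = Mul(8895, Pow(Mul(Rational(1, 2), Pow(34, -1), Add(-7, 34)), -1)) = Mul(8895, Pow(Mul(Rational(1, 2), Rational(1, 34), 27), -1)) = Mul(8895, Pow(Rational(27, 68), -1)) = Mul(8895, Rational(68, 27)) = Rational(201620, 9)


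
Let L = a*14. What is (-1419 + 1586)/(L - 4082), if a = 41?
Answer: -167/3508 ≈ -0.047605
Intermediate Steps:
L = 574 (L = 41*14 = 574)
(-1419 + 1586)/(L - 4082) = (-1419 + 1586)/(574 - 4082) = 167/(-3508) = 167*(-1/3508) = -167/3508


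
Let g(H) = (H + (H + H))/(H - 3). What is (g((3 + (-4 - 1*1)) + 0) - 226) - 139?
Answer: -1819/5 ≈ -363.80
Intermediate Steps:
g(H) = 3*H/(-3 + H) (g(H) = (H + 2*H)/(-3 + H) = (3*H)/(-3 + H) = 3*H/(-3 + H))
(g((3 + (-4 - 1*1)) + 0) - 226) - 139 = (3*((3 + (-4 - 1*1)) + 0)/(-3 + ((3 + (-4 - 1*1)) + 0)) - 226) - 139 = (3*((3 + (-4 - 1)) + 0)/(-3 + ((3 + (-4 - 1)) + 0)) - 226) - 139 = (3*((3 - 5) + 0)/(-3 + ((3 - 5) + 0)) - 226) - 139 = (3*(-2 + 0)/(-3 + (-2 + 0)) - 226) - 139 = (3*(-2)/(-3 - 2) - 226) - 139 = (3*(-2)/(-5) - 226) - 139 = (3*(-2)*(-1/5) - 226) - 139 = (6/5 - 226) - 139 = -1124/5 - 139 = -1819/5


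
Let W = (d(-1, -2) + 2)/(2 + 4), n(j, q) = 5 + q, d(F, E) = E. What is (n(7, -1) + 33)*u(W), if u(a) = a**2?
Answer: 0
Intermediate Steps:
W = 0 (W = (-2 + 2)/(2 + 4) = 0/6 = 0*(1/6) = 0)
(n(7, -1) + 33)*u(W) = ((5 - 1) + 33)*0**2 = (4 + 33)*0 = 37*0 = 0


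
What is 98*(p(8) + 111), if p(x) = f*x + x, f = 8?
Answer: 17934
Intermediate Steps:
p(x) = 9*x (p(x) = 8*x + x = 9*x)
98*(p(8) + 111) = 98*(9*8 + 111) = 98*(72 + 111) = 98*183 = 17934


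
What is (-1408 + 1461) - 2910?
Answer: -2857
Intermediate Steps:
(-1408 + 1461) - 2910 = 53 - 2910 = -2857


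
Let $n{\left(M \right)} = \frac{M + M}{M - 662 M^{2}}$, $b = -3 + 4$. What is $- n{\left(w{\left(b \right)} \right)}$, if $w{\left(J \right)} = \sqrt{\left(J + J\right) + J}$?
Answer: $\frac{2}{1314731} + \frac{1324 \sqrt{3}}{1314731} \approx 0.0017458$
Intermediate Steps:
$b = 1$
$w{\left(J \right)} = \sqrt{3} \sqrt{J}$ ($w{\left(J \right)} = \sqrt{2 J + J} = \sqrt{3 J} = \sqrt{3} \sqrt{J}$)
$n{\left(M \right)} = \frac{2 M}{M - 662 M^{2}}$
$- n{\left(w{\left(b \right)} \right)} = - \frac{-2}{-1 + 662 \sqrt{3} \sqrt{1}} = - \frac{-2}{-1 + 662 \sqrt{3} \cdot 1} = - \frac{-2}{-1 + 662 \sqrt{3}} = \frac{2}{-1 + 662 \sqrt{3}}$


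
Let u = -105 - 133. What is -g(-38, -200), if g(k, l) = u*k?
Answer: -9044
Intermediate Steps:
u = -238
g(k, l) = -238*k
-g(-38, -200) = -(-238)*(-38) = -1*9044 = -9044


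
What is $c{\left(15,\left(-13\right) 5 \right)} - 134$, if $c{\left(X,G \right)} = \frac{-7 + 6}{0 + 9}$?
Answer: $- \frac{1207}{9} \approx -134.11$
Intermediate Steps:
$c{\left(X,G \right)} = - \frac{1}{9}$
$c{\left(15,\left(-13\right) 5 \right)} - 134 = - \frac{1}{9} - 134 = - \frac{1207}{9}$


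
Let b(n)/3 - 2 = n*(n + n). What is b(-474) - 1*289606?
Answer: 1058456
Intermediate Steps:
b(n) = 6 + 6*n² (b(n) = 6 + 3*(n*(n + n)) = 6 + 3*(n*(2*n)) = 6 + 3*(2*n²) = 6 + 6*n²)
b(-474) - 1*289606 = (6 + 6*(-474)²) - 1*289606 = (6 + 6*224676) - 289606 = (6 + 1348056) - 289606 = 1348062 - 289606 = 1058456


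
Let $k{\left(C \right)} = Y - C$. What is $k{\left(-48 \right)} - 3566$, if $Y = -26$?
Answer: $-3544$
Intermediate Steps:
$k{\left(C \right)} = -26 - C$
$k{\left(-48 \right)} - 3566 = \left(-26 - -48\right) - 3566 = \left(-26 + 48\right) - 3566 = 22 - 3566 = -3544$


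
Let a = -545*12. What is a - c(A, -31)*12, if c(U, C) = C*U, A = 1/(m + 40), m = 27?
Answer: -437808/67 ≈ -6534.4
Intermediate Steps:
a = -6540
A = 1/67 (A = 1/(27 + 40) = 1/67 ≈ 0.014925)
a - c(A, -31)*12 = -6540 - (-31*1/67)*12 = -6540 - (-31)*12/67 = -6540 - 1*(-372/67) = -6540 + 372/67 = -437808/67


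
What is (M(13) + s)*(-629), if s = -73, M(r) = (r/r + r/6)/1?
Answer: 263551/6 ≈ 43925.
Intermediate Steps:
M(r) = 1 + r/6 (M(r) = (1 + r*(1/6))*1 = (1 + r/6)*1 = 1 + r/6)
(M(13) + s)*(-629) = ((1 + (1/6)*13) - 73)*(-629) = ((1 + 13/6) - 73)*(-629) = (19/6 - 73)*(-629) = -419/6*(-629) = 263551/6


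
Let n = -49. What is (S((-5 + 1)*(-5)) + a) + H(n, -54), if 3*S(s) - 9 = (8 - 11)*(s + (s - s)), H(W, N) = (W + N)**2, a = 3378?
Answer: 13970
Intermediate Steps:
H(W, N) = (N + W)**2
S(s) = 3 - s (S(s) = 3 + ((8 - 11)*(s + (s - s)))/3 = 3 + (-3*(s + 0))/3 = 3 + (-3*s)/3 = 3 - s)
(S((-5 + 1)*(-5)) + a) + H(n, -54) = ((3 - (-5 + 1)*(-5)) + 3378) + (-54 - 49)**2 = ((3 - (-4)*(-5)) + 3378) + (-103)**2 = ((3 - 1*20) + 3378) + 10609 = ((3 - 20) + 3378) + 10609 = (-17 + 3378) + 10609 = 3361 + 10609 = 13970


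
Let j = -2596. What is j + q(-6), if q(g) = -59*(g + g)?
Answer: -1888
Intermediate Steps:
q(g) = -118*g
j + q(-6) = -2596 - 118*(-6) = -2596 + 708 = -1888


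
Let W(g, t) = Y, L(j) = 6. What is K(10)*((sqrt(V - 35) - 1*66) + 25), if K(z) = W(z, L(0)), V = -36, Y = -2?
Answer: 82 - 2*I*sqrt(71) ≈ 82.0 - 16.852*I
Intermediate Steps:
W(g, t) = -2
K(z) = -2
K(10)*((sqrt(V - 35) - 1*66) + 25) = -2*((sqrt(-36 - 35) - 1*66) + 25) = -2*((sqrt(-71) - 66) + 25) = -2*((I*sqrt(71) - 66) + 25) = -2*((-66 + I*sqrt(71)) + 25) = -2*(-41 + I*sqrt(71)) = 82 - 2*I*sqrt(71)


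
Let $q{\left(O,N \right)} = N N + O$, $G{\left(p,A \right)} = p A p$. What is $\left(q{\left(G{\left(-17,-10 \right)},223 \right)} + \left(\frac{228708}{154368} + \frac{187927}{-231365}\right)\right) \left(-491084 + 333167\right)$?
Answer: $- \frac{7338294608175422433}{992093120} \approx -7.3968 \cdot 10^{9}$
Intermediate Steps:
$G{\left(p,A \right)} = A p^{2}$ ($G{\left(p,A \right)} = A p p = A p^{2}$)
$q{\left(O,N \right)} = O + N^{2}$ ($q{\left(O,N \right)} = N^{2} + O = O + N^{2}$)
$\left(q{\left(G{\left(-17,-10 \right)},223 \right)} + \left(\frac{228708}{154368} + \frac{187927}{-231365}\right)\right) \left(-491084 + 333167\right) = \left(\left(- 10 \left(-17\right)^{2} + 223^{2}\right) + \left(\frac{228708}{154368} + \frac{187927}{-231365}\right)\right) \left(-491084 + 333167\right) = \left(\left(\left(-10\right) 289 + 49729\right) + \left(228708 \cdot \frac{1}{154368} + 187927 \left(- \frac{1}{231365}\right)\right)\right) \left(-157917\right) = \left(\left(-2890 + 49729\right) + \left(\frac{6353}{4288} - \frac{187927}{231365}\right)\right) \left(-157917\right) = \left(46839 + \frac{664030869}{992093120}\right) \left(-157917\right) = \frac{46469313678549}{992093120} \left(-157917\right) = - \frac{7338294608175422433}{992093120}$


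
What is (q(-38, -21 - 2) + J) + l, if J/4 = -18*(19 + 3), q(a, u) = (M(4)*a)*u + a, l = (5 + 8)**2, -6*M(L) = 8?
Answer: -7855/3 ≈ -2618.3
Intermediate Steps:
M(L) = -4/3 (M(L) = -1/6*8 = -4/3)
l = 169 (l = 13**2 = 169)
q(a, u) = a - 4*a*u/3 (q(a, u) = (-4*a/3)*u + a = -4*a*u/3 + a = a - 4*a*u/3)
J = -1584 (J = 4*(-18*(19 + 3)) = 4*(-18*22) = 4*(-396) = -1584)
(q(-38, -21 - 2) + J) + l = ((1/3)*(-38)*(3 - 4*(-21 - 2)) - 1584) + 169 = ((1/3)*(-38)*(3 - 4*(-23)) - 1584) + 169 = ((1/3)*(-38)*(3 + 92) - 1584) + 169 = ((1/3)*(-38)*95 - 1584) + 169 = (-3610/3 - 1584) + 169 = -8362/3 + 169 = -7855/3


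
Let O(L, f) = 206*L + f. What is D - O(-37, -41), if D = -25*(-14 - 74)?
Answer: 9863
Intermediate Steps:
O(L, f) = f + 206*L
D = 2200 (D = -25*(-88) = 2200)
D - O(-37, -41) = 2200 - (-41 + 206*(-37)) = 2200 - (-41 - 7622) = 2200 - 1*(-7663) = 2200 + 7663 = 9863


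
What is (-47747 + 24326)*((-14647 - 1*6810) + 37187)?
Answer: -368412330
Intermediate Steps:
(-47747 + 24326)*((-14647 - 1*6810) + 37187) = -23421*((-14647 - 6810) + 37187) = -23421*(-21457 + 37187) = -23421*15730 = -368412330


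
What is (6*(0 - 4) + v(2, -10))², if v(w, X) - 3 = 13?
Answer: 64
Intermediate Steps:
v(w, X) = 16 (v(w, X) = 3 + 13 = 16)
(6*(0 - 4) + v(2, -10))² = (6*(0 - 4) + 16)² = (6*(-4) + 16)² = (-24 + 16)² = (-8)² = 64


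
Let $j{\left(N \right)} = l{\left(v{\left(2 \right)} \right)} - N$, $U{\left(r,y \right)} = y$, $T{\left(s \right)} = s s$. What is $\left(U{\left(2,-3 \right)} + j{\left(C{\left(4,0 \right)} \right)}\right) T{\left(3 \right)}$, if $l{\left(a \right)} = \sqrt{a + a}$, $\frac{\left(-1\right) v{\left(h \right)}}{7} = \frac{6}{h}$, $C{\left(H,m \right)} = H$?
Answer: $-63 + 9 i \sqrt{42} \approx -63.0 + 58.327 i$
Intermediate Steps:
$v{\left(h \right)} = - \frac{42}{h}$ ($v{\left(h \right)} = - 7 \frac{6}{h} = - \frac{42}{h}$)
$l{\left(a \right)} = \sqrt{2} \sqrt{a}$ ($l{\left(a \right)} = \sqrt{2 a} = \sqrt{2} \sqrt{a}$)
$T{\left(s \right)} = s^{2}$
$j{\left(N \right)} = - N + i \sqrt{42}$ ($j{\left(N \right)} = \sqrt{2} \sqrt{- \frac{42}{2}} - N = \sqrt{2} \sqrt{\left(-42\right) \frac{1}{2}} - N = \sqrt{2} \sqrt{-21} - N = \sqrt{2} i \sqrt{21} - N = i \sqrt{42} - N = - N + i \sqrt{42}$)
$\left(U{\left(2,-3 \right)} + j{\left(C{\left(4,0 \right)} \right)}\right) T{\left(3 \right)} = \left(-3 + \left(\left(-1\right) 4 + i \sqrt{42}\right)\right) 3^{2} = \left(-3 - \left(4 - i \sqrt{42}\right)\right) 9 = \left(-7 + i \sqrt{42}\right) 9 = -63 + 9 i \sqrt{42}$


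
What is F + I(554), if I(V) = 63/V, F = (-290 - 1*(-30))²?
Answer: 37450463/554 ≈ 67600.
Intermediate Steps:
F = 67600 (F = (-290 + 30)² = (-260)² = 67600)
F + I(554) = 67600 + 63/554 = 37450463/554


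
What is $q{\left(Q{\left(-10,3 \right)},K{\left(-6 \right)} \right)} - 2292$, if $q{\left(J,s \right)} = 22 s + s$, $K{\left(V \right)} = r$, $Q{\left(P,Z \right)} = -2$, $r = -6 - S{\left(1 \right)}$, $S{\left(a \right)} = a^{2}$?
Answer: $-2453$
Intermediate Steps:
$r = -7$ ($r = -6 - 1^{2} = -6 - 1 = -7$)
$K{\left(V \right)} = -7$
$q{\left(J,s \right)} = 23 s$
$q{\left(Q{\left(-10,3 \right)},K{\left(-6 \right)} \right)} - 2292 = 23 \left(-7\right) - 2292 = -161 - 2292 = -2453$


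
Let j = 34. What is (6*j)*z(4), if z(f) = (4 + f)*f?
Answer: 6528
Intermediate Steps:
z(f) = f*(4 + f)
(6*j)*z(4) = (6*34)*(4*(4 + 4)) = 204*(4*8) = 204*32 = 6528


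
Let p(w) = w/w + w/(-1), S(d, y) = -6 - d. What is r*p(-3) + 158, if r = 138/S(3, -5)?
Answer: 290/3 ≈ 96.667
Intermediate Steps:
p(w) = 1 - w (p(w) = 1 + w*(-1) = 1 - w)
r = -46/3 (r = 138/(-6 - 1*3) = 138/(-6 - 3) = 138/(-9) = 138*(-⅑) = -46/3 ≈ -15.333)
r*p(-3) + 158 = -46*(1 - 1*(-3))/3 + 158 = -46*(1 + 3)/3 + 158 = -46/3*4 + 158 = -184/3 + 158 = 290/3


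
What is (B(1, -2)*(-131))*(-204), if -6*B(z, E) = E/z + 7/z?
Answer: -22270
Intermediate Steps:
B(z, E) = -7/(6*z) - E/(6*z) (B(z, E) = -(E/z + 7/z)/6 = -(7/z + E/z)/6 = -7/(6*z) - E/(6*z))
(B(1, -2)*(-131))*(-204) = (((⅙)*(-7 - 1*(-2))/1)*(-131))*(-204) = (((⅙)*1*(-7 + 2))*(-131))*(-204) = (((⅙)*1*(-5))*(-131))*(-204) = -⅚*(-131)*(-204) = (655/6)*(-204) = -22270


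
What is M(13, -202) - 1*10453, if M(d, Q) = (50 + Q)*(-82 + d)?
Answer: 35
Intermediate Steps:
M(d, Q) = (-82 + d)*(50 + Q)
M(13, -202) - 1*10453 = (-4100 - 82*(-202) + 50*13 - 202*13) - 1*10453 = (-4100 + 16564 + 650 - 2626) - 10453 = 10488 - 10453 = 35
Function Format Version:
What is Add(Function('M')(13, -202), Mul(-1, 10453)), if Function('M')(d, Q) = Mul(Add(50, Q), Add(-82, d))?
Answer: 35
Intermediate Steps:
Function('M')(d, Q) = Mul(Add(-82, d), Add(50, Q))
Add(Function('M')(13, -202), Mul(-1, 10453)) = Add(Add(-4100, Mul(-82, -202), Mul(50, 13), Mul(-202, 13)), Mul(-1, 10453)) = Add(Add(-4100, 16564, 650, -2626), -10453) = Add(10488, -10453) = 35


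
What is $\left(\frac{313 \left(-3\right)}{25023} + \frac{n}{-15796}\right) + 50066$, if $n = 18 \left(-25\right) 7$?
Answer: $\frac{3298219461389}{65877218} \approx 50066.0$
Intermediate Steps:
$n = -3150$ ($n = \left(-450\right) 7 = -3150$)
$\left(\frac{313 \left(-3\right)}{25023} + \frac{n}{-15796}\right) + 50066 = \left(\frac{313 \left(-3\right)}{25023} - \frac{3150}{-15796}\right) + 50066 = \left(\left(-939\right) \frac{1}{25023} - - \frac{1575}{7898}\right) + 50066 = \left(- \frac{313}{8341} + \frac{1575}{7898}\right) + 50066 = \frac{10665001}{65877218} + 50066 = \frac{3298219461389}{65877218}$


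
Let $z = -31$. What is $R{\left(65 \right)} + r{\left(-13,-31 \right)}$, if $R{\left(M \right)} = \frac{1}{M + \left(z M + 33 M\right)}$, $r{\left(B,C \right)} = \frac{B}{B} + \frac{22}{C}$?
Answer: $\frac{1786}{6045} \approx 0.29545$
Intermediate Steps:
$r{\left(B,C \right)} = 1 + \frac{22}{C}$
$R{\left(M \right)} = \frac{1}{3 M}$ ($R{\left(M \right)} = \frac{1}{M + \left(- 31 M + 33 M\right)} = \frac{1}{M + 2 M} = \frac{1}{3 M}$)
$R{\left(65 \right)} + r{\left(-13,-31 \right)} = \frac{1}{3 \cdot 65} + \frac{22 - 31}{-31} = \frac{1}{3} \cdot \frac{1}{65} - - \frac{9}{31} = \frac{1}{195} + \frac{9}{31} = \frac{1786}{6045}$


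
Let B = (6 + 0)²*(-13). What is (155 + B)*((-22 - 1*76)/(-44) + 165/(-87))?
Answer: -66043/638 ≈ -103.52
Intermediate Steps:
B = -468 (B = 6²*(-13) = 36*(-13) = -468)
(155 + B)*((-22 - 1*76)/(-44) + 165/(-87)) = (155 - 468)*((-22 - 1*76)/(-44) + 165/(-87)) = -313*((-22 - 76)*(-1/44) + 165*(-1/87)) = -313*(-98*(-1/44) - 55/29) = -313*(49/22 - 55/29) = -313*211/638 = -66043/638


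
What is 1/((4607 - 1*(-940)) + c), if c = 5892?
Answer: 1/11439 ≈ 8.7420e-5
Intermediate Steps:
1/((4607 - 1*(-940)) + c) = 1/((4607 - 1*(-940)) + 5892) = 1/((4607 + 940) + 5892) = 1/(5547 + 5892) = 1/11439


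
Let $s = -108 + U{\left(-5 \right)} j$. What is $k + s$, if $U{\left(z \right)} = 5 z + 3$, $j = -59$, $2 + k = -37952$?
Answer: $-36764$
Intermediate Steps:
$k = -37954$ ($k = -2 - 37952 = -37954$)
$U{\left(z \right)} = 3 + 5 z$
$s = 1190$ ($s = -108 + \left(3 + 5 \left(-5\right)\right) \left(-59\right) = -108 + \left(3 - 25\right) \left(-59\right) = -108 - -1298 = -108 + 1298 = 1190$)
$k + s = -37954 + 1190 = -36764$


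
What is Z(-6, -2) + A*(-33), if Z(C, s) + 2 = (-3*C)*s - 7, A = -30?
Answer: 945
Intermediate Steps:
Z(C, s) = -9 - 3*C*s (Z(C, s) = -2 + ((-3*C)*s - 7) = -2 + (-3*C*s - 7) = -2 + (-7 - 3*C*s) = -9 - 3*C*s)
Z(-6, -2) + A*(-33) = (-9 - 3*(-6)*(-2)) - 30*(-33) = (-9 - 36) + 990 = -45 + 990 = 945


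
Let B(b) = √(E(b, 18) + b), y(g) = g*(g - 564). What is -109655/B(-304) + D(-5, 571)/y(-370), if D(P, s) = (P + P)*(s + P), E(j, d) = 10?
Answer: -283/17279 + 15665*I*√6/6 ≈ -0.016378 + 6395.2*I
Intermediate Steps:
y(g) = g*(-564 + g)
D(P, s) = 2*P*(P + s) (D(P, s) = (2*P)*(P + s) = 2*P*(P + s))
B(b) = √(10 + b)
-109655/B(-304) + D(-5, 571)/y(-370) = -109655/√(10 - 304) + (2*(-5)*(-5 + 571))/((-370*(-564 - 370))) = -109655*(-I*√6/42) + (2*(-5)*566)/((-370*(-934))) = -109655*(-I*√6/42) - 5660/345580 = -(-15665)*I*√6/6 - 5660*1/345580 = 15665*I*√6/6 - 283/17279 = -283/17279 + 15665*I*√6/6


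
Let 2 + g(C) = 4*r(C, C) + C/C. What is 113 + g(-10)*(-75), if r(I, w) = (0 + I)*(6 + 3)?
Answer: 27188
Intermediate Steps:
r(I, w) = 9*I (r(I, w) = I*9 = 9*I)
g(C) = -1 + 36*C (g(C) = -2 + (4*(9*C) + C/C) = -2 + (36*C + 1) = -2 + (1 + 36*C) = -1 + 36*C)
113 + g(-10)*(-75) = 113 + (-1 + 36*(-10))*(-75) = 113 + (-1 - 360)*(-75) = 113 - 361*(-75) = 113 + 27075 = 27188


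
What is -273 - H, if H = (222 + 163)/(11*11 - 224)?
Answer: -27734/103 ≈ -269.26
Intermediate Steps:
H = -385/103 (H = 385/(121 - 224) = 385/(-103) = 385*(-1/103) = -385/103 ≈ -3.7379)
-273 - H = -273 - 1*(-385/103) = -273 + 385/103 = -27734/103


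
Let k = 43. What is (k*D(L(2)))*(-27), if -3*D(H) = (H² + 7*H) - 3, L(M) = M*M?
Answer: 15867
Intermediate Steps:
L(M) = M²
D(H) = 1 - 7*H/3 - H²/3 (D(H) = -((H² + 7*H) - 3)/3 = -(-3 + H² + 7*H)/3 = 1 - 7*H/3 - H²/3)
(k*D(L(2)))*(-27) = (43*(1 - 7/3*2² - (2²)²/3))*(-27) = (43*(1 - 7/3*4 - ⅓*4²))*(-27) = (43*(1 - 28/3 - ⅓*16))*(-27) = (43*(1 - 28/3 - 16/3))*(-27) = (43*(-41/3))*(-27) = -1763/3*(-27) = 15867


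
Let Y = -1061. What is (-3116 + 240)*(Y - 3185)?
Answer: 12211496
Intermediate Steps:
(-3116 + 240)*(Y - 3185) = (-3116 + 240)*(-1061 - 3185) = -2876*(-4246) = 12211496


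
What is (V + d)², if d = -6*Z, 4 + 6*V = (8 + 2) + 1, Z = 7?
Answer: 60025/36 ≈ 1667.4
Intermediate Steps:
V = 7/6 (V = -⅔ + ((8 + 2) + 1)/6 = -⅔ + (10 + 1)/6 = -⅔ + (⅙)*11 = -⅔ + 11/6 = 7/6 ≈ 1.1667)
d = -42 (d = -6*7 = -42)
(V + d)² = (7/6 - 42)² = (-245/6)² = 60025/36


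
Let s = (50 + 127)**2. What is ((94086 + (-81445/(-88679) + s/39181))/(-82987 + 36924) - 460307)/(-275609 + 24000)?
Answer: 73671248368449726809/40269356922756841933 ≈ 1.8295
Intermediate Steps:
s = 31329 (s = 177**2 = 31329)
((94086 + (-81445/(-88679) + s/39181))/(-82987 + 36924) - 460307)/(-275609 + 24000) = ((94086 + (-81445/(-88679) + 31329/39181))/(-82987 + 36924) - 460307)/(-275609 + 24000) = ((94086 + (-81445*(-1/88679) + 31329*(1/39181)))/(-46063) - 460307)/(-251609) = ((94086 + (81445/88679 + 31329/39181))*(-1/46063) - 460307)*(-1/251609) = ((94086 + 5969320936/3474531899)*(-1/46063) - 460307)*(-1/251609) = ((326910777570250/3474531899)*(-1/46063) - 460307)*(-1/251609) = (-326910777570250/160047362863637 - 460307)*(-1/251609) = -73671248368449726809/160047362863637*(-1/251609) = 73671248368449726809/40269356922756841933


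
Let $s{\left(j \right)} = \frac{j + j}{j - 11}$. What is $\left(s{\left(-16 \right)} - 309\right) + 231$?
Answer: $- \frac{2074}{27} \approx -76.815$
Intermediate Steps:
$s{\left(j \right)} = \frac{2 j}{-11 + j}$
$\left(s{\left(-16 \right)} - 309\right) + 231 = \left(2 \left(-16\right) \frac{1}{-11 - 16} - 309\right) + 231 = \left(2 \left(-16\right) \frac{1}{-27} - 309\right) + 231 = \left(2 \left(-16\right) \left(- \frac{1}{27}\right) - 309\right) + 231 = \left(\frac{32}{27} - 309\right) + 231 = - \frac{8311}{27} + 231 = - \frac{2074}{27}$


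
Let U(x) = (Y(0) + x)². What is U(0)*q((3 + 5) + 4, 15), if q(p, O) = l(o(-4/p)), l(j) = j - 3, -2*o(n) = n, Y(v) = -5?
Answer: -425/6 ≈ -70.833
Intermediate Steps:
o(n) = -n/2
l(j) = -3 + j
U(x) = (-5 + x)²
q(p, O) = -3 + 2/p (q(p, O) = -3 - (-2)/p = -3 + 2/p)
U(0)*q((3 + 5) + 4, 15) = (-5 + 0)²*(-3 + 2/((3 + 5) + 4)) = (-5)²*(-3 + 2/(8 + 4)) = 25*(-3 + 2/12) = 25*(-3 + 2*(1/12)) = 25*(-3 + ⅙) = 25*(-17/6) = -425/6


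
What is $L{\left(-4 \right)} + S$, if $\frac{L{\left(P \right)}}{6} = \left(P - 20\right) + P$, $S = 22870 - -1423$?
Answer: $24125$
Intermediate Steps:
$S = 24293$ ($S = 22870 + 1423 = 24293$)
$L{\left(P \right)} = -120 + 12 P$ ($L{\left(P \right)} = 6 \left(\left(P - 20\right) + P\right) = 6 \left(\left(-20 + P\right) + P\right) = 6 \left(-20 + 2 P\right) = -120 + 12 P$)
$L{\left(-4 \right)} + S = \left(-120 + 12 \left(-4\right)\right) + 24293 = \left(-120 - 48\right) + 24293 = -168 + 24293 = 24125$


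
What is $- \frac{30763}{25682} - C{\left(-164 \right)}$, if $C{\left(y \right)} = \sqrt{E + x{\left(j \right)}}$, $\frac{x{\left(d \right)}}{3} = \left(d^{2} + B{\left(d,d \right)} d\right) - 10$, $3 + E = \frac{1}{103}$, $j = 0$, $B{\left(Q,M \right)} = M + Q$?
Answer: $- \frac{30763}{25682} - \frac{i \sqrt{349994}}{103} \approx -1.1978 - 5.7437 i$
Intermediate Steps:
$E = - \frac{308}{103}$ ($E = -3 + \frac{1}{103} = - \frac{308}{103} \approx -2.9903$)
$x{\left(d \right)} = -30 + 9 d^{2}$ ($x{\left(d \right)} = 3 \left(\left(d^{2} + \left(d + d\right) d\right) - 10\right) = 3 \left(\left(d^{2} + 2 d d\right) - 10\right) = 3 \left(\left(d^{2} + 2 d^{2}\right) - 10\right) = 3 \left(3 d^{2} - 10\right) = 3 \left(-10 + 3 d^{2}\right) = -30 + 9 d^{2}$)
$C{\left(y \right)} = \frac{i \sqrt{349994}}{103}$ ($C{\left(y \right)} = \sqrt{- \frac{308}{103} - \left(30 - 9 \cdot 0^{2}\right)} = \sqrt{- \frac{308}{103} + \left(-30 + 9 \cdot 0\right)} = \sqrt{- \frac{308}{103} + \left(-30 + 0\right)} = \sqrt{- \frac{308}{103} - 30} = \sqrt{- \frac{3398}{103}} = \frac{i \sqrt{349994}}{103}$)
$- \frac{30763}{25682} - C{\left(-164 \right)} = - \frac{30763}{25682} - \frac{i \sqrt{349994}}{103}$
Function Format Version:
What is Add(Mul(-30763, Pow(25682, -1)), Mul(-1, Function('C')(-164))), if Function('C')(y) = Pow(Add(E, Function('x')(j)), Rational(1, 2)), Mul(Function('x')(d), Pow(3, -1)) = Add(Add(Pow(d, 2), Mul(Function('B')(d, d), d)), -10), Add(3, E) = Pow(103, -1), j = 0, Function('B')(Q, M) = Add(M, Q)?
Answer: Add(Rational(-30763, 25682), Mul(Rational(-1, 103), I, Pow(349994, Rational(1, 2)))) ≈ Add(-1.1978, Mul(-5.7437, I))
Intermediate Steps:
E = Rational(-308, 103) (E = Add(-3, Pow(103, -1)) = Add(-3, Rational(1, 103)) = Rational(-308, 103) ≈ -2.9903)
Function('x')(d) = Add(-30, Mul(9, Pow(d, 2))) (Function('x')(d) = Mul(3, Add(Add(Pow(d, 2), Mul(Add(d, d), d)), -10)) = Mul(3, Add(Add(Pow(d, 2), Mul(Mul(2, d), d)), -10)) = Mul(3, Add(Add(Pow(d, 2), Mul(2, Pow(d, 2))), -10)) = Mul(3, Add(Mul(3, Pow(d, 2)), -10)) = Mul(3, Add(-10, Mul(3, Pow(d, 2)))) = Add(-30, Mul(9, Pow(d, 2))))
Function('C')(y) = Mul(Rational(1, 103), I, Pow(349994, Rational(1, 2))) (Function('C')(y) = Pow(Add(Rational(-308, 103), Add(-30, Mul(9, Pow(0, 2)))), Rational(1, 2)) = Pow(Add(Rational(-308, 103), Add(-30, Mul(9, 0))), Rational(1, 2)) = Pow(Add(Rational(-308, 103), Add(-30, 0)), Rational(1, 2)) = Pow(Add(Rational(-308, 103), -30), Rational(1, 2)) = Pow(Rational(-3398, 103), Rational(1, 2)) = Mul(Rational(1, 103), I, Pow(349994, Rational(1, 2))))
Add(Mul(-30763, Pow(25682, -1)), Mul(-1, Function('C')(-164))) = Add(Mul(-30763, Pow(25682, -1)), Mul(-1, Mul(Rational(1, 103), I, Pow(349994, Rational(1, 2))))) = Add(Mul(-30763, Rational(1, 25682)), Mul(Rational(-1, 103), I, Pow(349994, Rational(1, 2)))) = Add(Rational(-30763, 25682), Mul(Rational(-1, 103), I, Pow(349994, Rational(1, 2))))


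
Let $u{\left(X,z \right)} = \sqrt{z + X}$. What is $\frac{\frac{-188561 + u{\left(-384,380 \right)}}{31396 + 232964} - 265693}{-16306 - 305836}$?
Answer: $\frac{70238790041}{85161459120} - \frac{i}{42580729560} \approx 0.82477 - 2.3485 \cdot 10^{-11} i$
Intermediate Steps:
$u{\left(X,z \right)} = \sqrt{X + z}$
$\frac{\frac{-188561 + u{\left(-384,380 \right)}}{31396 + 232964} - 265693}{-16306 - 305836} = \frac{\frac{-188561 + \sqrt{-384 + 380}}{31396 + 232964} - 265693}{-16306 - 305836} = \frac{\frac{-188561 + \sqrt{-4}}{264360} - 265693}{-16306 - 305836} = \frac{\left(-188561 + 2 i\right) \frac{1}{264360} - 265693}{-322142} = \left(\left(- \frac{188561}{264360} + \frac{i}{132180}\right) - 265693\right) \left(- \frac{1}{322142}\right) = \left(- \frac{70238790041}{264360} + \frac{i}{132180}\right) \left(- \frac{1}{322142}\right) = \frac{70238790041}{85161459120} - \frac{i}{42580729560}$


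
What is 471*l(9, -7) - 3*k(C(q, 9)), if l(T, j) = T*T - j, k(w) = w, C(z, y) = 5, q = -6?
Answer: 41433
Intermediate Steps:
l(T, j) = T**2 - j
471*l(9, -7) - 3*k(C(q, 9)) = 471*(9**2 - 1*(-7)) - 3*5 = 471*(81 + 7) - 1*15 = 471*88 - 15 = 41448 - 15 = 41433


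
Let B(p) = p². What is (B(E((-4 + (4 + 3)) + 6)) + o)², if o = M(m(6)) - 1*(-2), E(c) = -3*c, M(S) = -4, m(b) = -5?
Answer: 528529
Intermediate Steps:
o = -2 (o = -4 - 1*(-2) = -4 + 2 = -2)
(B(E((-4 + (4 + 3)) + 6)) + o)² = ((-3*((-4 + (4 + 3)) + 6))² - 2)² = ((-3*((-4 + 7) + 6))² - 2)² = ((-3*(3 + 6))² - 2)² = ((-3*9)² - 2)² = ((-27)² - 2)² = (729 - 2)² = 727² = 528529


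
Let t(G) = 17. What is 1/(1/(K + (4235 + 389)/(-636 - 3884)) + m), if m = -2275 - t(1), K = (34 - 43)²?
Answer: -45187/103568039 ≈ -0.00043630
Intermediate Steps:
K = 81 (K = (-9)² = 81)
m = -2292 (m = -2275 - 1*17 = -2275 - 17 = -2292)
1/(1/(K + (4235 + 389)/(-636 - 3884)) + m) = 1/(1/(81 + (4235 + 389)/(-636 - 3884)) - 2292) = 1/(1/(81 + 4624/(-4520)) - 2292) = 1/(1/(81 + 4624*(-1/4520)) - 2292) = 1/(1/(81 - 578/565) - 2292) = 1/(1/(45187/565) - 2292) = 1/(565/45187 - 2292) = 1/(-103568039/45187) = -45187/103568039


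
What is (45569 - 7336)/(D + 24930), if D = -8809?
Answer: 38233/16121 ≈ 2.3716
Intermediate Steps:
(45569 - 7336)/(D + 24930) = (45569 - 7336)/(-8809 + 24930) = 38233/16121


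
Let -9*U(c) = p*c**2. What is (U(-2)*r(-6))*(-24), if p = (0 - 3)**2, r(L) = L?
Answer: -576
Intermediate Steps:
p = 9 (p = (-3)**2 = 9)
U(c) = -c**2
(U(-2)*r(-6))*(-24) = (-1*(-2)**2*(-6))*(-24) = (-1*4*(-6))*(-24) = -4*(-6)*(-24) = 24*(-24) = -576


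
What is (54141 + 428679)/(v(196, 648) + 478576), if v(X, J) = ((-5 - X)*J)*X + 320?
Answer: -40235/2087476 ≈ -0.019274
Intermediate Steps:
v(X, J) = 320 + J*X*(-5 - X) (v(X, J) = (J*(-5 - X))*X + 320 = J*X*(-5 - X) + 320 = 320 + J*X*(-5 - X))
(54141 + 428679)/(v(196, 648) + 478576) = (54141 + 428679)/((320 - 1*648*196**2 - 5*648*196) + 478576) = 482820/((320 - 1*648*38416 - 635040) + 478576) = 482820/((320 - 24893568 - 635040) + 478576) = 482820/(-25528288 + 478576) = 482820/(-25049712) = 482820*(-1/25049712) = -40235/2087476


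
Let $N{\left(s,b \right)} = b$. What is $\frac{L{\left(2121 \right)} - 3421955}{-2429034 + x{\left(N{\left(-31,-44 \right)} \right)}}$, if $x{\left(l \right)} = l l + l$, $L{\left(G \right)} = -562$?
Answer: $\frac{3422517}{2427142} \approx 1.4101$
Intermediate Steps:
$x{\left(l \right)} = l + l^{2}$ ($x{\left(l \right)} = l^{2} + l = l + l^{2}$)
$\frac{L{\left(2121 \right)} - 3421955}{-2429034 + x{\left(N{\left(-31,-44 \right)} \right)}} = \frac{-562 - 3421955}{-2429034 - 44 \left(1 - 44\right)} = - \frac{3422517}{-2429034 - -1892} = - \frac{3422517}{-2429034 + 1892} = - \frac{3422517}{-2427142} = \left(-3422517\right) \left(- \frac{1}{2427142}\right) = \frac{3422517}{2427142}$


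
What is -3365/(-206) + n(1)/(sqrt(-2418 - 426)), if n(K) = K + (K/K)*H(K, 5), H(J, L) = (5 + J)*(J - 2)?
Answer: 3365/206 + 5*I*sqrt(79)/474 ≈ 16.335 + 0.093757*I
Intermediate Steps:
H(J, L) = (-2 + J)*(5 + J) (H(J, L) = (5 + J)*(-2 + J) = (-2 + J)*(5 + J))
n(K) = -10 + K**2 + 4*K (n(K) = K + (K/K)*(-10 + K**2 + 3*K) = K + 1*(-10 + K**2 + 3*K) = K + (-10 + K**2 + 3*K) = -10 + K**2 + 4*K)
-3365/(-206) + n(1)/(sqrt(-2418 - 426)) = -3365/(-206) + (-10 + 1**2 + 4*1)/(sqrt(-2418 - 426)) = -3365*(-1/206) + (-10 + 1 + 4)/(sqrt(-2844)) = 3365/206 - 5*(-I*sqrt(79)/474) = 3365/206 - (-5)*I*sqrt(79)/474 = 3365/206 + 5*I*sqrt(79)/474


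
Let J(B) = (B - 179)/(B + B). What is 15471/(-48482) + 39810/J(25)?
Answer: -6893271681/533302 ≈ -12926.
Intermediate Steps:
J(B) = (-179 + B)/(2*B) (J(B) = (-179 + B)/((2*B)) = (-179 + B)*(1/(2*B)) = (-179 + B)/(2*B))
15471/(-48482) + 39810/J(25) = 15471/(-48482) + 39810/(((½)*(-179 + 25)/25)) = 15471*(-1/48482) + 39810/(((½)*(1/25)*(-154))) = -15471/48482 + 39810/(-77/25) = -15471/48482 + 39810*(-25/77) = -15471/48482 - 995250/77 = -6893271681/533302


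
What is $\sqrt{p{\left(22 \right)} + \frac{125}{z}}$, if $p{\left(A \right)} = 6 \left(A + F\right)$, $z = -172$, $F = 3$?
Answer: $\frac{5 \sqrt{44161}}{86} \approx 12.218$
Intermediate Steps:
$p{\left(A \right)} = 18 + 6 A$ ($p{\left(A \right)} = 6 \left(A + 3\right) = 6 \left(3 + A\right) = 18 + 6 A$)
$\sqrt{p{\left(22 \right)} + \frac{125}{z}} = \sqrt{\left(18 + 6 \cdot 22\right) + \frac{125}{-172}} = \sqrt{\left(18 + 132\right) + 125 \left(- \frac{1}{172}\right)} = \sqrt{150 - \frac{125}{172}} = \sqrt{\frac{25675}{172}} = \frac{5 \sqrt{44161}}{86}$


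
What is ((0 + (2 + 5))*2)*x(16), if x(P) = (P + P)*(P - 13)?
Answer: 1344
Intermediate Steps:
x(P) = 2*P*(-13 + P) (x(P) = (2*P)*(-13 + P) = 2*P*(-13 + P))
((0 + (2 + 5))*2)*x(16) = ((0 + (2 + 5))*2)*(2*16*(-13 + 16)) = ((0 + 7)*2)*(2*16*3) = (7*2)*96 = 14*96 = 1344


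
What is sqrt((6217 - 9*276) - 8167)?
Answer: I*sqrt(4434) ≈ 66.588*I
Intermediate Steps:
sqrt((6217 - 9*276) - 8167) = sqrt((6217 - 1*2484) - 8167) = sqrt((6217 - 2484) - 8167) = sqrt(3733 - 8167) = sqrt(-4434) = I*sqrt(4434)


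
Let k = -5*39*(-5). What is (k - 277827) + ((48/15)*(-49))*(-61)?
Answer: -1336436/5 ≈ -2.6729e+5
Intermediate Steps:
k = 975 (k = -195*(-5) = 975)
(k - 277827) + ((48/15)*(-49))*(-61) = (975 - 277827) + ((48/15)*(-49))*(-61) = -276852 + ((48*(1/15))*(-49))*(-61) = -276852 + ((16/5)*(-49))*(-61) = -276852 - 784/5*(-61) = -276852 + 47824/5 = -1336436/5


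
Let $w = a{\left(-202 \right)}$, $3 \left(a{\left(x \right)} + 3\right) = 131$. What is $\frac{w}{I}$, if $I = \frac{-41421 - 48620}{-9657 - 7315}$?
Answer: $\frac{2070584}{270123} \approx 7.6653$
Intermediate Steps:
$a{\left(x \right)} = \frac{122}{3}$ ($a{\left(x \right)} = -3 + \frac{1}{3} \cdot 131 = -3 + \frac{131}{3} = \frac{122}{3}$)
$w = \frac{122}{3} \approx 40.667$
$I = \frac{90041}{16972}$ ($I = - \frac{90041}{-16972} = \left(-90041\right) \left(- \frac{1}{16972}\right) = \frac{90041}{16972} \approx 5.3053$)
$\frac{w}{I} = \frac{122}{3 \cdot \frac{90041}{16972}} = \frac{122}{3} \cdot \frac{16972}{90041} = \frac{2070584}{270123}$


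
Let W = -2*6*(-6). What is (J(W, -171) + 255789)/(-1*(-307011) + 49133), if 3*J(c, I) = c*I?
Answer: 251685/356144 ≈ 0.70669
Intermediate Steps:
W = 72 (W = -12*(-6) = 72)
J(c, I) = I*c/3 (J(c, I) = (c*I)/3 = (I*c)/3 = I*c/3)
(J(W, -171) + 255789)/(-1*(-307011) + 49133) = ((⅓)*(-171)*72 + 255789)/(-1*(-307011) + 49133) = (-4104 + 255789)/(307011 + 49133) = 251685/356144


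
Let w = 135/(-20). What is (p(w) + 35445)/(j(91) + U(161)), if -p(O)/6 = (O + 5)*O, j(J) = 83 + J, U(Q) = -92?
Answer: 282993/656 ≈ 431.39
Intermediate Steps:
w = -27/4 (w = 135*(-1/20) = -27/4 ≈ -6.7500)
p(O) = -6*O*(5 + O) (p(O) = -6*(O + 5)*O = -6*(5 + O)*O = -6*O*(5 + O))
(p(w) + 35445)/(j(91) + U(161)) = (-6*(-27/4)*(5 - 27/4) + 35445)/((83 + 91) - 92) = (-6*(-27/4)*(-7/4) + 35445)/(174 - 92) = (-567/8 + 35445)/82 = (282993/8)*(1/82) = 282993/656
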